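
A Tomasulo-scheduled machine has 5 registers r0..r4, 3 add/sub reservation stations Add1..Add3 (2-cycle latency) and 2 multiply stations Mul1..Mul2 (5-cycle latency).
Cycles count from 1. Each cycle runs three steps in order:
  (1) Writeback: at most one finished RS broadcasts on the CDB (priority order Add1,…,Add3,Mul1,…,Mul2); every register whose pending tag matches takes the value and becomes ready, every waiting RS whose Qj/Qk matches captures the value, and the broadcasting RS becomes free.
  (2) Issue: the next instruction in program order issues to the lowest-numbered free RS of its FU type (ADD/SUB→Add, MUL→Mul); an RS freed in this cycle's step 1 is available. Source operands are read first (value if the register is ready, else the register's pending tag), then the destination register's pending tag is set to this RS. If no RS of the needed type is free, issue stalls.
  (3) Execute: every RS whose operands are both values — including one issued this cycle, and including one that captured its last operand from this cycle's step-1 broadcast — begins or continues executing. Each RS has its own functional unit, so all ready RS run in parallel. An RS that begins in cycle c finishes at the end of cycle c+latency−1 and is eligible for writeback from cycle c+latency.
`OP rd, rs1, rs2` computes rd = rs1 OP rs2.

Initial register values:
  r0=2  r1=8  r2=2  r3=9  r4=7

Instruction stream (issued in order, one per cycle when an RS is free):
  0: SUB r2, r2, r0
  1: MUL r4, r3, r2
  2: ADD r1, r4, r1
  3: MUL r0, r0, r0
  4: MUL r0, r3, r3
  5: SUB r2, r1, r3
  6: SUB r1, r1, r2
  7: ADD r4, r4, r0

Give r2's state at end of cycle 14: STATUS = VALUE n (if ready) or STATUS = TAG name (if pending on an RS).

c1: issue SUB r2<-Add1 | r0:2,r1:8,r2:Add1,r3:9,r4:7
c2: issue MUL r4<-Mul1 | r0:2,r1:8,r2:Add1,r3:9,r4:Mul1
c3: CDB Add1=0; issue ADD r1<-Add1 | r0:2,r1:Add1,r2:0,r3:9,r4:Mul1
c4: issue MUL r0<-Mul2 | r0:Mul2,r1:Add1,r2:0,r3:9,r4:Mul1
c5: stall | r0:Mul2,r1:Add1,r2:0,r3:9,r4:Mul1
c6: stall | r0:Mul2,r1:Add1,r2:0,r3:9,r4:Mul1
c7: stall | r0:Mul2,r1:Add1,r2:0,r3:9,r4:Mul1
c8: CDB Mul1=0; issue MUL r0<-Mul1 | r0:Mul1,r1:Add1,r2:0,r3:9,r4:0
c9: CDB Mul2=4; issue SUB r2<-Add2 | r0:Mul1,r1:Add1,r2:Add2,r3:9,r4:0
c10: CDB Add1=8; issue SUB r1<-Add1 | r0:Mul1,r1:Add1,r2:Add2,r3:9,r4:0
c11: issue ADD r4<-Add3 | r0:Mul1,r1:Add1,r2:Add2,r3:9,r4:Add3
c12: CDB Add2=-1 | r0:Mul1,r1:Add1,r2:-1,r3:9,r4:Add3
c13: CDB Mul1=81 | r0:81,r1:Add1,r2:-1,r3:9,r4:Add3
c14: CDB Add1=9 | r0:81,r1:9,r2:-1,r3:9,r4:Add3

STATUS = VALUE -1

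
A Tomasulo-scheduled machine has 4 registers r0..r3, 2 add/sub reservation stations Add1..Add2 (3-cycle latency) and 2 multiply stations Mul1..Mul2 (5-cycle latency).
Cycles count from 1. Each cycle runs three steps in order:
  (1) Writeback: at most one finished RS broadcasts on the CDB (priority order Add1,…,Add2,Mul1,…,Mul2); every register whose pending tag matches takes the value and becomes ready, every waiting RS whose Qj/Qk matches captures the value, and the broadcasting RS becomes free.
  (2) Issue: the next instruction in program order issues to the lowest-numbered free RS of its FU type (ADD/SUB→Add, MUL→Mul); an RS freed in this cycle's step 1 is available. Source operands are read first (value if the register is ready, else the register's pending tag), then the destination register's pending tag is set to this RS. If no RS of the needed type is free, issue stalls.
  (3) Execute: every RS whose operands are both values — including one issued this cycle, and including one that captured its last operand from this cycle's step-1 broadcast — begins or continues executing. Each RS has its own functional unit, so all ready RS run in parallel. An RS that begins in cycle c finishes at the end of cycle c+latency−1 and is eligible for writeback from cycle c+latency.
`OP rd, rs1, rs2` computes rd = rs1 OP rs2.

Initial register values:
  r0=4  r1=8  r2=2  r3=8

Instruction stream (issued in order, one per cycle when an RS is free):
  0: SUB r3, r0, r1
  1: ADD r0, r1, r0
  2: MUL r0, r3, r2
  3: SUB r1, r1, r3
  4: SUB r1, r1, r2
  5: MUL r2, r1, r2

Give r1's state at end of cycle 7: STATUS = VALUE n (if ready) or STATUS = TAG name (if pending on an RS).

STATUS = TAG Add2

c1: issue SUB r3<-Add1 | r0:4,r1:8,r2:2,r3:Add1
c2: issue ADD r0<-Add2 | r0:Add2,r1:8,r2:2,r3:Add1
c3: issue MUL r0<-Mul1 | r0:Mul1,r1:8,r2:2,r3:Add1
c4: CDB Add1=-4; issue SUB r1<-Add1 | r0:Mul1,r1:Add1,r2:2,r3:-4
c5: CDB Add2=12; issue SUB r1<-Add2 | r0:Mul1,r1:Add2,r2:2,r3:-4
c6: issue MUL r2<-Mul2 | r0:Mul1,r1:Add2,r2:Mul2,r3:-4
c7: CDB Add1=12 | r0:Mul1,r1:Add2,r2:Mul2,r3:-4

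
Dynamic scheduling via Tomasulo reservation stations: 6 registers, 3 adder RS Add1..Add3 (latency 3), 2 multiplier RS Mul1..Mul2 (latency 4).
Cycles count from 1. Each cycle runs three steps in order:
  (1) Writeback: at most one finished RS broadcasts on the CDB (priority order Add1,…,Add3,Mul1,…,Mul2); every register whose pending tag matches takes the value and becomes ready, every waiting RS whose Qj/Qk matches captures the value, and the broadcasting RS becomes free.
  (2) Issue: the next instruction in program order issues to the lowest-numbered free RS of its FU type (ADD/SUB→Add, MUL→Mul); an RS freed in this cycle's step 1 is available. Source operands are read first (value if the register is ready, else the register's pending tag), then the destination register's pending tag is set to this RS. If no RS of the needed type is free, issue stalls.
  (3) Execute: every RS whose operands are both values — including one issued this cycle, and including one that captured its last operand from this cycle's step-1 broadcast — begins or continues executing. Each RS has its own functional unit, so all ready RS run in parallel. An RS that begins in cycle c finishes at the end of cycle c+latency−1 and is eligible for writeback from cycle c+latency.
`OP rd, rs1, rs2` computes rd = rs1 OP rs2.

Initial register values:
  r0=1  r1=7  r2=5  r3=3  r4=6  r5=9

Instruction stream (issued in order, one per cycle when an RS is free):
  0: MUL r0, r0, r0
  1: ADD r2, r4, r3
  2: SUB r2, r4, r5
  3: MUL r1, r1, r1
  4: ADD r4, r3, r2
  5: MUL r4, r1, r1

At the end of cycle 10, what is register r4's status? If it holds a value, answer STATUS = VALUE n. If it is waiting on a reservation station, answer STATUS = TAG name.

STATUS = TAG Mul1

  c1: issue MUL r0<-Mul1  regs: r0:Mul1,r1:7,r2:5,r3:3,r4:6,r5:9
  c2: issue ADD r2<-Add1  regs: r0:Mul1,r1:7,r2:Add1,r3:3,r4:6,r5:9
  c3: issue SUB r2<-Add2  regs: r0:Mul1,r1:7,r2:Add2,r3:3,r4:6,r5:9
  c4: issue MUL r1<-Mul2  regs: r0:Mul1,r1:Mul2,r2:Add2,r3:3,r4:6,r5:9
  c5: CDB Add1=9; issue ADD r4<-Add1  regs: r0:Mul1,r1:Mul2,r2:Add2,r3:3,r4:Add1,r5:9
  c6: CDB Add2=-3; stall  regs: r0:Mul1,r1:Mul2,r2:-3,r3:3,r4:Add1,r5:9
  c7: CDB Mul1=1; issue MUL r4<-Mul1  regs: r0:1,r1:Mul2,r2:-3,r3:3,r4:Mul1,r5:9
  c8: CDB Mul2=49  regs: r0:1,r1:49,r2:-3,r3:3,r4:Mul1,r5:9
  c9: CDB Add1=0  regs: r0:1,r1:49,r2:-3,r3:3,r4:Mul1,r5:9
  c10: -  regs: r0:1,r1:49,r2:-3,r3:3,r4:Mul1,r5:9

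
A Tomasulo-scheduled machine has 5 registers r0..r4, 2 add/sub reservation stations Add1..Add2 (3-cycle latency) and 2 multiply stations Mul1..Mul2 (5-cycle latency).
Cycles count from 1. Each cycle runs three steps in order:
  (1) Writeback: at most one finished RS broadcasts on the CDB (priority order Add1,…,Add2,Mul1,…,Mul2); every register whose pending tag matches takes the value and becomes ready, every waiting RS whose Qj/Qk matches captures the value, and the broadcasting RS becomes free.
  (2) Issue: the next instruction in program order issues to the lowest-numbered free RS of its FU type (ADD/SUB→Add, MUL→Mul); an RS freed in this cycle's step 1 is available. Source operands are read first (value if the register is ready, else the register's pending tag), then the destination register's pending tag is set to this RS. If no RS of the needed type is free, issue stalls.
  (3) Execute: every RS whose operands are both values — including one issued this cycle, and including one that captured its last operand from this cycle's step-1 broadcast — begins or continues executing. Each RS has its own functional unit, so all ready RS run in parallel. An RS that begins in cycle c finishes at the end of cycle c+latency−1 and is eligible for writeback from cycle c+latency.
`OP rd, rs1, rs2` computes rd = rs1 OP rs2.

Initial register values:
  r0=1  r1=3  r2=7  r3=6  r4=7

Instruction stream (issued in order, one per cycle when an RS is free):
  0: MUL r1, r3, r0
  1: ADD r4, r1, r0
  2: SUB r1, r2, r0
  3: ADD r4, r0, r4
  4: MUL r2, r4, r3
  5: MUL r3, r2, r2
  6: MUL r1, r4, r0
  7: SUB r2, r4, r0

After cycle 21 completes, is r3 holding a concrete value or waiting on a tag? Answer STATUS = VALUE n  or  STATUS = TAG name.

STATUS = TAG Mul2

  c1: issue MUL r1<-Mul1  regs: r0:1,r1:Mul1,r2:7,r3:6,r4:7
  c2: issue ADD r4<-Add1  regs: r0:1,r1:Mul1,r2:7,r3:6,r4:Add1
  c3: issue SUB r1<-Add2  regs: r0:1,r1:Add2,r2:7,r3:6,r4:Add1
  c4: stall  regs: r0:1,r1:Add2,r2:7,r3:6,r4:Add1
  c5: stall  regs: r0:1,r1:Add2,r2:7,r3:6,r4:Add1
  c6: CDB Add2=6; issue ADD r4<-Add2  regs: r0:1,r1:6,r2:7,r3:6,r4:Add2
  c7: CDB Mul1=6; issue MUL r2<-Mul1  regs: r0:1,r1:6,r2:Mul1,r3:6,r4:Add2
  c8: issue MUL r3<-Mul2  regs: r0:1,r1:6,r2:Mul1,r3:Mul2,r4:Add2
  c9: stall  regs: r0:1,r1:6,r2:Mul1,r3:Mul2,r4:Add2
  c10: CDB Add1=7; stall  regs: r0:1,r1:6,r2:Mul1,r3:Mul2,r4:Add2
  c11: stall  regs: r0:1,r1:6,r2:Mul1,r3:Mul2,r4:Add2
  c12: stall  regs: r0:1,r1:6,r2:Mul1,r3:Mul2,r4:Add2
  c13: CDB Add2=8; stall  regs: r0:1,r1:6,r2:Mul1,r3:Mul2,r4:8
  c14: stall  regs: r0:1,r1:6,r2:Mul1,r3:Mul2,r4:8
  c15: stall  regs: r0:1,r1:6,r2:Mul1,r3:Mul2,r4:8
  c16: stall  regs: r0:1,r1:6,r2:Mul1,r3:Mul2,r4:8
  c17: stall  regs: r0:1,r1:6,r2:Mul1,r3:Mul2,r4:8
  c18: CDB Mul1=48; issue MUL r1<-Mul1  regs: r0:1,r1:Mul1,r2:48,r3:Mul2,r4:8
  c19: issue SUB r2<-Add1  regs: r0:1,r1:Mul1,r2:Add1,r3:Mul2,r4:8
  c20: -  regs: r0:1,r1:Mul1,r2:Add1,r3:Mul2,r4:8
  c21: -  regs: r0:1,r1:Mul1,r2:Add1,r3:Mul2,r4:8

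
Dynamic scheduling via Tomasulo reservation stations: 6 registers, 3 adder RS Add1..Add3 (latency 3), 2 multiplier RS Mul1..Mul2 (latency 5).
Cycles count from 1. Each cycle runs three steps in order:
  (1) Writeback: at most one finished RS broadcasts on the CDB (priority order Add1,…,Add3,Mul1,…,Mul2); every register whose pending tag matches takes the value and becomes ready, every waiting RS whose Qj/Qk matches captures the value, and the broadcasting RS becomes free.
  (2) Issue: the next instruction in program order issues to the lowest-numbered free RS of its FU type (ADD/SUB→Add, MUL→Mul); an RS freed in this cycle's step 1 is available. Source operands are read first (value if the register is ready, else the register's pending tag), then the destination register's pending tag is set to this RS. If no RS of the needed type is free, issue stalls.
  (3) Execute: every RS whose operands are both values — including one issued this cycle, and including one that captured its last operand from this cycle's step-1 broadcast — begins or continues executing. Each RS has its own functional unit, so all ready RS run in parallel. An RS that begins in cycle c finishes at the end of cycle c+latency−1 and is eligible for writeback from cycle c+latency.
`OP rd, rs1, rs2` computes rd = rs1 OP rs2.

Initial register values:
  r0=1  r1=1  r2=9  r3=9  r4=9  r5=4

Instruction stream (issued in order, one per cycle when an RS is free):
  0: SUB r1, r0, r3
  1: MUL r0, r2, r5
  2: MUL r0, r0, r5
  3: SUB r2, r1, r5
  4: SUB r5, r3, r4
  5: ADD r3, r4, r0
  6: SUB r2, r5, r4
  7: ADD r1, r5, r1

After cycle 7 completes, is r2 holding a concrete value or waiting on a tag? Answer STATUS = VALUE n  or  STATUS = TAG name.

STATUS = TAG Add1

c1: issue SUB r1<-Add1 | r0:1,r1:Add1,r2:9,r3:9,r4:9,r5:4
c2: issue MUL r0<-Mul1 | r0:Mul1,r1:Add1,r2:9,r3:9,r4:9,r5:4
c3: issue MUL r0<-Mul2 | r0:Mul2,r1:Add1,r2:9,r3:9,r4:9,r5:4
c4: CDB Add1=-8; issue SUB r2<-Add1 | r0:Mul2,r1:-8,r2:Add1,r3:9,r4:9,r5:4
c5: issue SUB r5<-Add2 | r0:Mul2,r1:-8,r2:Add1,r3:9,r4:9,r5:Add2
c6: issue ADD r3<-Add3 | r0:Mul2,r1:-8,r2:Add1,r3:Add3,r4:9,r5:Add2
c7: CDB Add1=-12; issue SUB r2<-Add1 | r0:Mul2,r1:-8,r2:Add1,r3:Add3,r4:9,r5:Add2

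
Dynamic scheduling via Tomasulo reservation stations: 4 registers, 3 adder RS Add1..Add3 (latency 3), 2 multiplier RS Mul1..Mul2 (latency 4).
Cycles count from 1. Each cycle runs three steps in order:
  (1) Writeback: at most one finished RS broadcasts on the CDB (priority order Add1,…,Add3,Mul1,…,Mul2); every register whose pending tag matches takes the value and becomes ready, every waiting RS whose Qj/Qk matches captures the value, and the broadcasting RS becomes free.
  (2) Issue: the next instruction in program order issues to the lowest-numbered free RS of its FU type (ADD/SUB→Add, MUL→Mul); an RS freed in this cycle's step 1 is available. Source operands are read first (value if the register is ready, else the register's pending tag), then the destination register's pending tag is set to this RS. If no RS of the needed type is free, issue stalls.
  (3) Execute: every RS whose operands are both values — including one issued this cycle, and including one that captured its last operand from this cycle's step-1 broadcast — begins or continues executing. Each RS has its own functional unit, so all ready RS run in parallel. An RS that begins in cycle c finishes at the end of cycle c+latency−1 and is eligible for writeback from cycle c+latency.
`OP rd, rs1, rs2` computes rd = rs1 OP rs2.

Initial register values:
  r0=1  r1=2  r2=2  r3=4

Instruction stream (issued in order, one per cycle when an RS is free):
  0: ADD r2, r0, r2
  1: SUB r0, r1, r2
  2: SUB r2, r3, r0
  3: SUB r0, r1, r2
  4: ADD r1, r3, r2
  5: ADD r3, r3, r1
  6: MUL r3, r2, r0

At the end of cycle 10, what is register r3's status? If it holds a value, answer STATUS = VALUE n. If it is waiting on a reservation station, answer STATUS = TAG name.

cycle 1: issue ADD r2<-Add1 // r0:1,r1:2,r2:Add1,r3:4
cycle 2: issue SUB r0<-Add2 // r0:Add2,r1:2,r2:Add1,r3:4
cycle 3: issue SUB r2<-Add3 // r0:Add2,r1:2,r2:Add3,r3:4
cycle 4: CDB Add1=3; issue SUB r0<-Add1 // r0:Add1,r1:2,r2:Add3,r3:4
cycle 5: stall // r0:Add1,r1:2,r2:Add3,r3:4
cycle 6: stall // r0:Add1,r1:2,r2:Add3,r3:4
cycle 7: CDB Add2=-1; issue ADD r1<-Add2 // r0:Add1,r1:Add2,r2:Add3,r3:4
cycle 8: stall // r0:Add1,r1:Add2,r2:Add3,r3:4
cycle 9: stall // r0:Add1,r1:Add2,r2:Add3,r3:4
cycle 10: CDB Add3=5; issue ADD r3<-Add3 // r0:Add1,r1:Add2,r2:5,r3:Add3

STATUS = TAG Add3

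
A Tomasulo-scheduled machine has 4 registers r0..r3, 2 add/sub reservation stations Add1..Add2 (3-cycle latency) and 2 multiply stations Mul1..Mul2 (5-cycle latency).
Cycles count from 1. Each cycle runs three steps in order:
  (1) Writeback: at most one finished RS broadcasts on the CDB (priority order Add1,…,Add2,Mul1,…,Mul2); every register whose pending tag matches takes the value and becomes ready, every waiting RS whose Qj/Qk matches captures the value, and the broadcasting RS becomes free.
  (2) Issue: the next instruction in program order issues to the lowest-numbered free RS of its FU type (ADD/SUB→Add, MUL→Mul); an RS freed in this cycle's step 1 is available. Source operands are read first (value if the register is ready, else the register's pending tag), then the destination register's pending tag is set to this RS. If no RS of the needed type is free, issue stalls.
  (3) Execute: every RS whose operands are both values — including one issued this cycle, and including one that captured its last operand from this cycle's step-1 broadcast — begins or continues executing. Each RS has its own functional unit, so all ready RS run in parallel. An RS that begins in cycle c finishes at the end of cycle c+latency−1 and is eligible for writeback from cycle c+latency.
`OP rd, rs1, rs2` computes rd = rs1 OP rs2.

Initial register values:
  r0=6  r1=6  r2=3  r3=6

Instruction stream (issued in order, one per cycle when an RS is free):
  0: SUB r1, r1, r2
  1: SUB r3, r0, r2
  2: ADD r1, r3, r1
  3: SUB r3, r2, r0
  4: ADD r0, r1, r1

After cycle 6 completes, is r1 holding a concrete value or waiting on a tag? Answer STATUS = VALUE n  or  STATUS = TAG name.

c1: issue SUB r1<-Add1 | r0:6,r1:Add1,r2:3,r3:6
c2: issue SUB r3<-Add2 | r0:6,r1:Add1,r2:3,r3:Add2
c3: stall | r0:6,r1:Add1,r2:3,r3:Add2
c4: CDB Add1=3; issue ADD r1<-Add1 | r0:6,r1:Add1,r2:3,r3:Add2
c5: CDB Add2=3; issue SUB r3<-Add2 | r0:6,r1:Add1,r2:3,r3:Add2
c6: stall | r0:6,r1:Add1,r2:3,r3:Add2

STATUS = TAG Add1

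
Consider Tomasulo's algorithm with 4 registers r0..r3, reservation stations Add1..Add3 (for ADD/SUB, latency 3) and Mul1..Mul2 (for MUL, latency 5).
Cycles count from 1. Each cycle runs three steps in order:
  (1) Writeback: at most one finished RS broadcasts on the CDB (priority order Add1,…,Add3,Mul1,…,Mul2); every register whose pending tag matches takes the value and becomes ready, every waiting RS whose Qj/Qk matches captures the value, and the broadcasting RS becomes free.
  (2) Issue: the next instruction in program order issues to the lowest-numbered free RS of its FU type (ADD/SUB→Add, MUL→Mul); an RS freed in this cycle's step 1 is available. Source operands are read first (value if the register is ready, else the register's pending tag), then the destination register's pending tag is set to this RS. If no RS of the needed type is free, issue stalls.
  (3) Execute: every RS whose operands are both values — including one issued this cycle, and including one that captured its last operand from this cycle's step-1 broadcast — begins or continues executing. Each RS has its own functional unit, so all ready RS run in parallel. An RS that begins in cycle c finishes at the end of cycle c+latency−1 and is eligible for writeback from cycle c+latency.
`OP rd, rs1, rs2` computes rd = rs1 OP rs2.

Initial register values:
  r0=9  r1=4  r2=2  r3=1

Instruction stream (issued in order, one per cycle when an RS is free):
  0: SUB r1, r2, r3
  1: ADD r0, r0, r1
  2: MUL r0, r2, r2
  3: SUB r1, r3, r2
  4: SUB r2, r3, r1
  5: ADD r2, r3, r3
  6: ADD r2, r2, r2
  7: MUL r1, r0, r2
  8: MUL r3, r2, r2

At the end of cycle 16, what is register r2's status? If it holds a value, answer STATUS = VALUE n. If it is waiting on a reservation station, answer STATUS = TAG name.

  c1: issue SUB r1<-Add1  regs: r0:9,r1:Add1,r2:2,r3:1
  c2: issue ADD r0<-Add2  regs: r0:Add2,r1:Add1,r2:2,r3:1
  c3: issue MUL r0<-Mul1  regs: r0:Mul1,r1:Add1,r2:2,r3:1
  c4: CDB Add1=1; issue SUB r1<-Add1  regs: r0:Mul1,r1:Add1,r2:2,r3:1
  c5: issue SUB r2<-Add3  regs: r0:Mul1,r1:Add1,r2:Add3,r3:1
  c6: stall  regs: r0:Mul1,r1:Add1,r2:Add3,r3:1
  c7: CDB Add1=-1; issue ADD r2<-Add1  regs: r0:Mul1,r1:-1,r2:Add1,r3:1
  c8: CDB Add2=10; issue ADD r2<-Add2  regs: r0:Mul1,r1:-1,r2:Add2,r3:1
  c9: CDB Mul1=4; issue MUL r1<-Mul1  regs: r0:4,r1:Mul1,r2:Add2,r3:1
  c10: CDB Add1=2; issue MUL r3<-Mul2  regs: r0:4,r1:Mul1,r2:Add2,r3:Mul2
  c11: CDB Add3=2  regs: r0:4,r1:Mul1,r2:Add2,r3:Mul2
  c12: -  regs: r0:4,r1:Mul1,r2:Add2,r3:Mul2
  c13: CDB Add2=4  regs: r0:4,r1:Mul1,r2:4,r3:Mul2
  c14: -  regs: r0:4,r1:Mul1,r2:4,r3:Mul2
  c15: -  regs: r0:4,r1:Mul1,r2:4,r3:Mul2
  c16: -  regs: r0:4,r1:Mul1,r2:4,r3:Mul2

STATUS = VALUE 4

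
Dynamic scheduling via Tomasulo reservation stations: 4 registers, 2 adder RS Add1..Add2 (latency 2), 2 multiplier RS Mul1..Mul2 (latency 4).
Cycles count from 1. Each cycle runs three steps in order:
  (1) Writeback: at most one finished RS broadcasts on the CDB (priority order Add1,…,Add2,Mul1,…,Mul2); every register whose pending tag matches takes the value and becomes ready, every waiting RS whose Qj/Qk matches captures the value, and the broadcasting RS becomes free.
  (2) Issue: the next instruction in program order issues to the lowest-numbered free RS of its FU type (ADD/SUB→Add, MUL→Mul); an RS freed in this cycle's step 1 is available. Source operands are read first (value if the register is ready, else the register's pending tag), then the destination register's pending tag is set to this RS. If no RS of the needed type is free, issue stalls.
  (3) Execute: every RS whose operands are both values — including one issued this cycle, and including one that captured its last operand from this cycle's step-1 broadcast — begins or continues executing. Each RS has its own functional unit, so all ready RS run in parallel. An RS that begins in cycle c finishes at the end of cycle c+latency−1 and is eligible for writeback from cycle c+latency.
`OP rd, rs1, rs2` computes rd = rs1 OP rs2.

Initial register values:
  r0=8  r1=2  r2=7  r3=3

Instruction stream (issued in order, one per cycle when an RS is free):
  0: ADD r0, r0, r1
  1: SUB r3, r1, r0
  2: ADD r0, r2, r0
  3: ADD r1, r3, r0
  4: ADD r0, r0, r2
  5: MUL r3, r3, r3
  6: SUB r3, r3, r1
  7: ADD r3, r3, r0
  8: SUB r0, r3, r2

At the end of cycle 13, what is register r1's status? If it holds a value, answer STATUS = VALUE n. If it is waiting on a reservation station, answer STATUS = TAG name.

  c1: issue ADD r0<-Add1  regs: r0:Add1,r1:2,r2:7,r3:3
  c2: issue SUB r3<-Add2  regs: r0:Add1,r1:2,r2:7,r3:Add2
  c3: CDB Add1=10; issue ADD r0<-Add1  regs: r0:Add1,r1:2,r2:7,r3:Add2
  c4: stall  regs: r0:Add1,r1:2,r2:7,r3:Add2
  c5: CDB Add1=17; issue ADD r1<-Add1  regs: r0:17,r1:Add1,r2:7,r3:Add2
  c6: CDB Add2=-8; issue ADD r0<-Add2  regs: r0:Add2,r1:Add1,r2:7,r3:-8
  c7: issue MUL r3<-Mul1  regs: r0:Add2,r1:Add1,r2:7,r3:Mul1
  c8: CDB Add1=9; issue SUB r3<-Add1  regs: r0:Add2,r1:9,r2:7,r3:Add1
  c9: CDB Add2=24; issue ADD r3<-Add2  regs: r0:24,r1:9,r2:7,r3:Add2
  c10: stall  regs: r0:24,r1:9,r2:7,r3:Add2
  c11: CDB Mul1=64; stall  regs: r0:24,r1:9,r2:7,r3:Add2
  c12: stall  regs: r0:24,r1:9,r2:7,r3:Add2
  c13: CDB Add1=55; issue SUB r0<-Add1  regs: r0:Add1,r1:9,r2:7,r3:Add2

STATUS = VALUE 9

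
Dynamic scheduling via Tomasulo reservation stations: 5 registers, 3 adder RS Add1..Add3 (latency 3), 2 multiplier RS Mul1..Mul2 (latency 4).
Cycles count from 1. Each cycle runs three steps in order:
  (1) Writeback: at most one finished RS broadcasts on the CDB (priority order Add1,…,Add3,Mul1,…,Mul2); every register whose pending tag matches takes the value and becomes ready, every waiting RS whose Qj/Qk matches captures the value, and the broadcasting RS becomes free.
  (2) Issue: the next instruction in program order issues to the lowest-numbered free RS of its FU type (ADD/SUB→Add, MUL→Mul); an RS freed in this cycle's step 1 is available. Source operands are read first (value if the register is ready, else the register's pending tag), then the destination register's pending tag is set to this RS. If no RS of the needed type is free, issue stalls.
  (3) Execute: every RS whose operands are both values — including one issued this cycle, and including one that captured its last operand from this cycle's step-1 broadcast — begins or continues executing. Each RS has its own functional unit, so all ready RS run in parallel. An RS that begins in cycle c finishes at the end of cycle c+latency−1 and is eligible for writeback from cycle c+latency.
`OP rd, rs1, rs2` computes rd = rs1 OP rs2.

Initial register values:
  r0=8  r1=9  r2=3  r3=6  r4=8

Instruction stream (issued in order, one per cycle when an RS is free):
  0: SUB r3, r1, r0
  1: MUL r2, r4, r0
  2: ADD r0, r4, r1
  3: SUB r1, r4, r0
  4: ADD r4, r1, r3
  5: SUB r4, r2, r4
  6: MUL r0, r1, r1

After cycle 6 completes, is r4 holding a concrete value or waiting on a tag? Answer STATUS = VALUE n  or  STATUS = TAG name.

STATUS = TAG Add2

  c1: issue SUB r3<-Add1  regs: r0:8,r1:9,r2:3,r3:Add1,r4:8
  c2: issue MUL r2<-Mul1  regs: r0:8,r1:9,r2:Mul1,r3:Add1,r4:8
  c3: issue ADD r0<-Add2  regs: r0:Add2,r1:9,r2:Mul1,r3:Add1,r4:8
  c4: CDB Add1=1; issue SUB r1<-Add1  regs: r0:Add2,r1:Add1,r2:Mul1,r3:1,r4:8
  c5: issue ADD r4<-Add3  regs: r0:Add2,r1:Add1,r2:Mul1,r3:1,r4:Add3
  c6: CDB Add2=17; issue SUB r4<-Add2  regs: r0:17,r1:Add1,r2:Mul1,r3:1,r4:Add2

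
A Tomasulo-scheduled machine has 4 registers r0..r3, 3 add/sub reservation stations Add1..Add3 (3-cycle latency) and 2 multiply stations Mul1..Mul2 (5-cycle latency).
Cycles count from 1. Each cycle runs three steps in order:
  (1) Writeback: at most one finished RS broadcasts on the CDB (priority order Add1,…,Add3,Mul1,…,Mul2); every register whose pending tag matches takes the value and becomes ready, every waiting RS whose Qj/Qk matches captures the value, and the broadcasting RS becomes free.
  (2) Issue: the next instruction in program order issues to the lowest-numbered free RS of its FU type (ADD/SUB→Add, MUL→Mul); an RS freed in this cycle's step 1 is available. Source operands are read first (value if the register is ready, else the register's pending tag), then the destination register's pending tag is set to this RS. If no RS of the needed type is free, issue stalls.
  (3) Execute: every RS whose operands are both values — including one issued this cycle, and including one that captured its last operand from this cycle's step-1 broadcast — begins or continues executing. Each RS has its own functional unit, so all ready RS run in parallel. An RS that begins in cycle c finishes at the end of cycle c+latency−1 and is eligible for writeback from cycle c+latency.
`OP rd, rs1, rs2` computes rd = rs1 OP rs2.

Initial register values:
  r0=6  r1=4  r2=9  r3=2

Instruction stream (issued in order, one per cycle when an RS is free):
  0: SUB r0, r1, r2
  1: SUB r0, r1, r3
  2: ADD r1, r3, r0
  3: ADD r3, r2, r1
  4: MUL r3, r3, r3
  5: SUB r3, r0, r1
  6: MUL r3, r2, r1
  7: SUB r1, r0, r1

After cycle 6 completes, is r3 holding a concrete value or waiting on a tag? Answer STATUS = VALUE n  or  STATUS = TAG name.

STATUS = TAG Add2

c1: issue SUB r0<-Add1 | r0:Add1,r1:4,r2:9,r3:2
c2: issue SUB r0<-Add2 | r0:Add2,r1:4,r2:9,r3:2
c3: issue ADD r1<-Add3 | r0:Add2,r1:Add3,r2:9,r3:2
c4: CDB Add1=-5; issue ADD r3<-Add1 | r0:Add2,r1:Add3,r2:9,r3:Add1
c5: CDB Add2=2; issue MUL r3<-Mul1 | r0:2,r1:Add3,r2:9,r3:Mul1
c6: issue SUB r3<-Add2 | r0:2,r1:Add3,r2:9,r3:Add2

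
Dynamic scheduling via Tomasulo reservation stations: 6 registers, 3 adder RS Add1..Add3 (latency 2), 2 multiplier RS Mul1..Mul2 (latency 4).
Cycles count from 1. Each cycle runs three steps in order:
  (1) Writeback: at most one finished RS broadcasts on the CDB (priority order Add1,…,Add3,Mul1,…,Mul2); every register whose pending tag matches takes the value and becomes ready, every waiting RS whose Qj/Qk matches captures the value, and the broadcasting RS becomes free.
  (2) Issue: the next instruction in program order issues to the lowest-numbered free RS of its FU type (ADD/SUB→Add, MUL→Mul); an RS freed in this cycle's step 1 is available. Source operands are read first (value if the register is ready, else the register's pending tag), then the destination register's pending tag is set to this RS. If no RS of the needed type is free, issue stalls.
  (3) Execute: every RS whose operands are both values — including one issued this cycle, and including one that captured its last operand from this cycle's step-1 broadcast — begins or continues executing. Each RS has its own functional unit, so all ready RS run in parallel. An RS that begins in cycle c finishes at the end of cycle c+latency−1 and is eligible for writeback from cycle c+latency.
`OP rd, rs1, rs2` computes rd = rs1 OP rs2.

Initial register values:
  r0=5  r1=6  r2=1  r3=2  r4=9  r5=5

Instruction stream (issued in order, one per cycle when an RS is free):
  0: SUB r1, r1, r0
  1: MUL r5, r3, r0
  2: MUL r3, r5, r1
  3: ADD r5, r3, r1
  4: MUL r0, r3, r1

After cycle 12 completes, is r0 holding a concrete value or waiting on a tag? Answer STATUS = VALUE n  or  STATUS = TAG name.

STATUS = TAG Mul1

c1: issue SUB r1<-Add1 | r0:5,r1:Add1,r2:1,r3:2,r4:9,r5:5
c2: issue MUL r5<-Mul1 | r0:5,r1:Add1,r2:1,r3:2,r4:9,r5:Mul1
c3: CDB Add1=1; issue MUL r3<-Mul2 | r0:5,r1:1,r2:1,r3:Mul2,r4:9,r5:Mul1
c4: issue ADD r5<-Add1 | r0:5,r1:1,r2:1,r3:Mul2,r4:9,r5:Add1
c5: stall | r0:5,r1:1,r2:1,r3:Mul2,r4:9,r5:Add1
c6: CDB Mul1=10; issue MUL r0<-Mul1 | r0:Mul1,r1:1,r2:1,r3:Mul2,r4:9,r5:Add1
c7: - | r0:Mul1,r1:1,r2:1,r3:Mul2,r4:9,r5:Add1
c8: - | r0:Mul1,r1:1,r2:1,r3:Mul2,r4:9,r5:Add1
c9: - | r0:Mul1,r1:1,r2:1,r3:Mul2,r4:9,r5:Add1
c10: CDB Mul2=10 | r0:Mul1,r1:1,r2:1,r3:10,r4:9,r5:Add1
c11: - | r0:Mul1,r1:1,r2:1,r3:10,r4:9,r5:Add1
c12: CDB Add1=11 | r0:Mul1,r1:1,r2:1,r3:10,r4:9,r5:11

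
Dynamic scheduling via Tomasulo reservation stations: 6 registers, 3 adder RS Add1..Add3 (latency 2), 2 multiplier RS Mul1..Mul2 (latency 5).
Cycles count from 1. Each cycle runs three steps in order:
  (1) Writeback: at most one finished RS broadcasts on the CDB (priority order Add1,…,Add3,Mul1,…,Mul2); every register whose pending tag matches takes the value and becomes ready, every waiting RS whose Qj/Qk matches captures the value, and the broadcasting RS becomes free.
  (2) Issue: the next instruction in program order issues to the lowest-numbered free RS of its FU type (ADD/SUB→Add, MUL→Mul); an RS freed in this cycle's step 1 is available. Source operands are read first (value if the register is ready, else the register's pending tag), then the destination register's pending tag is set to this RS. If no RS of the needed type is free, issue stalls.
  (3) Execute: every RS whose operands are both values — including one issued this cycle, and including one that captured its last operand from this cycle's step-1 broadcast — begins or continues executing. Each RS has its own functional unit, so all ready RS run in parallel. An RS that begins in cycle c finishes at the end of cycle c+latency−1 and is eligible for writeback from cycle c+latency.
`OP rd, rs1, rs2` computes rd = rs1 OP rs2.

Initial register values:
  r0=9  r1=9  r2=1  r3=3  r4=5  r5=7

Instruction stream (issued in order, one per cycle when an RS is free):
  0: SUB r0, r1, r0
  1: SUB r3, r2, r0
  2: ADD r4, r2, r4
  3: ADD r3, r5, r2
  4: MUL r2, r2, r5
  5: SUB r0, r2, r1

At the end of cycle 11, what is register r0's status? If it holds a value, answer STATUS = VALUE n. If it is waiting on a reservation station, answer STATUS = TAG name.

STATUS = TAG Add1

  c1: issue SUB r0<-Add1  regs: r0:Add1,r1:9,r2:1,r3:3,r4:5,r5:7
  c2: issue SUB r3<-Add2  regs: r0:Add1,r1:9,r2:1,r3:Add2,r4:5,r5:7
  c3: CDB Add1=0; issue ADD r4<-Add1  regs: r0:0,r1:9,r2:1,r3:Add2,r4:Add1,r5:7
  c4: issue ADD r3<-Add3  regs: r0:0,r1:9,r2:1,r3:Add3,r4:Add1,r5:7
  c5: CDB Add1=6; issue MUL r2<-Mul1  regs: r0:0,r1:9,r2:Mul1,r3:Add3,r4:6,r5:7
  c6: CDB Add2=1; issue SUB r0<-Add1  regs: r0:Add1,r1:9,r2:Mul1,r3:Add3,r4:6,r5:7
  c7: CDB Add3=8  regs: r0:Add1,r1:9,r2:Mul1,r3:8,r4:6,r5:7
  c8: -  regs: r0:Add1,r1:9,r2:Mul1,r3:8,r4:6,r5:7
  c9: -  regs: r0:Add1,r1:9,r2:Mul1,r3:8,r4:6,r5:7
  c10: CDB Mul1=7  regs: r0:Add1,r1:9,r2:7,r3:8,r4:6,r5:7
  c11: -  regs: r0:Add1,r1:9,r2:7,r3:8,r4:6,r5:7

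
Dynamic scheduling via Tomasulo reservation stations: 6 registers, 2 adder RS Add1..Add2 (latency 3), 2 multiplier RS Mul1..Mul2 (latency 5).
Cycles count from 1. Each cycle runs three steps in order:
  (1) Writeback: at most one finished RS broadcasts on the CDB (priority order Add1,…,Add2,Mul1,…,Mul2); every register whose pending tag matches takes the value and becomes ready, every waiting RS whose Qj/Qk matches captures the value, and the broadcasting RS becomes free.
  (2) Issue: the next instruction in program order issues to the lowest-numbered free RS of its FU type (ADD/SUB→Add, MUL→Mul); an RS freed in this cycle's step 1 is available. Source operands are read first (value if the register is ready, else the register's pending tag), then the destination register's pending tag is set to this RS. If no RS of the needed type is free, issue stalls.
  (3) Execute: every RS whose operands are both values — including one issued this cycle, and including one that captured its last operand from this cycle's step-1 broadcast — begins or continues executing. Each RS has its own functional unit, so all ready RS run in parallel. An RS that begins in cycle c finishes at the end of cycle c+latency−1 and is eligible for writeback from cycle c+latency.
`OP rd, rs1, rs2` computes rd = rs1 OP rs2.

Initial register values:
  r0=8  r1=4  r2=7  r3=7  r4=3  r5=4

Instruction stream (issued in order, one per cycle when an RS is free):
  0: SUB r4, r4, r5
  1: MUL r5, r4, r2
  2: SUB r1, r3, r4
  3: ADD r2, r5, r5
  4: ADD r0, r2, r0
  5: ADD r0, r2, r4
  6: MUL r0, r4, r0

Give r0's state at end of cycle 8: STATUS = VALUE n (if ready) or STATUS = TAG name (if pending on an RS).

STATUS = TAG Add2

cycle 1: issue SUB r4<-Add1 // r0:8,r1:4,r2:7,r3:7,r4:Add1,r5:4
cycle 2: issue MUL r5<-Mul1 // r0:8,r1:4,r2:7,r3:7,r4:Add1,r5:Mul1
cycle 3: issue SUB r1<-Add2 // r0:8,r1:Add2,r2:7,r3:7,r4:Add1,r5:Mul1
cycle 4: CDB Add1=-1; issue ADD r2<-Add1 // r0:8,r1:Add2,r2:Add1,r3:7,r4:-1,r5:Mul1
cycle 5: stall // r0:8,r1:Add2,r2:Add1,r3:7,r4:-1,r5:Mul1
cycle 6: stall // r0:8,r1:Add2,r2:Add1,r3:7,r4:-1,r5:Mul1
cycle 7: CDB Add2=8; issue ADD r0<-Add2 // r0:Add2,r1:8,r2:Add1,r3:7,r4:-1,r5:Mul1
cycle 8: stall // r0:Add2,r1:8,r2:Add1,r3:7,r4:-1,r5:Mul1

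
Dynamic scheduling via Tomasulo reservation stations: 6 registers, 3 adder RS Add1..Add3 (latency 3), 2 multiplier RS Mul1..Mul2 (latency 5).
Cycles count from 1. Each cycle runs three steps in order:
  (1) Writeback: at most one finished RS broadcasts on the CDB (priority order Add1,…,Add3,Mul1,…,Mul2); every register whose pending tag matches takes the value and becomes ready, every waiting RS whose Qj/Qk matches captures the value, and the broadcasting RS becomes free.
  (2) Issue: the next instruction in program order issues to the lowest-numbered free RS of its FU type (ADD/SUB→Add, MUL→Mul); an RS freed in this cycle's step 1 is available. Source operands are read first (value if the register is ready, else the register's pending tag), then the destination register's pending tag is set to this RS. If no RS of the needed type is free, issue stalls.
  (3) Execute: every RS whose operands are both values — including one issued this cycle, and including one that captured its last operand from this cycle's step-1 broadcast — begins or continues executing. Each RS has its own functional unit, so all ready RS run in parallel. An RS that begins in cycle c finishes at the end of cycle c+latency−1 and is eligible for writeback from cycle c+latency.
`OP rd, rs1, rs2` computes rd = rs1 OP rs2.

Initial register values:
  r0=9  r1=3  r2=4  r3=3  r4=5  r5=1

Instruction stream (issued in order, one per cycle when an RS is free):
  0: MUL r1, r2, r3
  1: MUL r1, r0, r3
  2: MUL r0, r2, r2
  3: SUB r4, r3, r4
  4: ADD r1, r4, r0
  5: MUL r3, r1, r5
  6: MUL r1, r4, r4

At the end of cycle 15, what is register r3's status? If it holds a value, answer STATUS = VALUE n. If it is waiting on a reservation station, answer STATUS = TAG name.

STATUS = TAG Mul2

  c1: issue MUL r1<-Mul1  regs: r0:9,r1:Mul1,r2:4,r3:3,r4:5,r5:1
  c2: issue MUL r1<-Mul2  regs: r0:9,r1:Mul2,r2:4,r3:3,r4:5,r5:1
  c3: stall  regs: r0:9,r1:Mul2,r2:4,r3:3,r4:5,r5:1
  c4: stall  regs: r0:9,r1:Mul2,r2:4,r3:3,r4:5,r5:1
  c5: stall  regs: r0:9,r1:Mul2,r2:4,r3:3,r4:5,r5:1
  c6: CDB Mul1=12; issue MUL r0<-Mul1  regs: r0:Mul1,r1:Mul2,r2:4,r3:3,r4:5,r5:1
  c7: CDB Mul2=27; issue SUB r4<-Add1  regs: r0:Mul1,r1:27,r2:4,r3:3,r4:Add1,r5:1
  c8: issue ADD r1<-Add2  regs: r0:Mul1,r1:Add2,r2:4,r3:3,r4:Add1,r5:1
  c9: issue MUL r3<-Mul2  regs: r0:Mul1,r1:Add2,r2:4,r3:Mul2,r4:Add1,r5:1
  c10: CDB Add1=-2; stall  regs: r0:Mul1,r1:Add2,r2:4,r3:Mul2,r4:-2,r5:1
  c11: CDB Mul1=16; issue MUL r1<-Mul1  regs: r0:16,r1:Mul1,r2:4,r3:Mul2,r4:-2,r5:1
  c12: -  regs: r0:16,r1:Mul1,r2:4,r3:Mul2,r4:-2,r5:1
  c13: -  regs: r0:16,r1:Mul1,r2:4,r3:Mul2,r4:-2,r5:1
  c14: CDB Add2=14  regs: r0:16,r1:Mul1,r2:4,r3:Mul2,r4:-2,r5:1
  c15: -  regs: r0:16,r1:Mul1,r2:4,r3:Mul2,r4:-2,r5:1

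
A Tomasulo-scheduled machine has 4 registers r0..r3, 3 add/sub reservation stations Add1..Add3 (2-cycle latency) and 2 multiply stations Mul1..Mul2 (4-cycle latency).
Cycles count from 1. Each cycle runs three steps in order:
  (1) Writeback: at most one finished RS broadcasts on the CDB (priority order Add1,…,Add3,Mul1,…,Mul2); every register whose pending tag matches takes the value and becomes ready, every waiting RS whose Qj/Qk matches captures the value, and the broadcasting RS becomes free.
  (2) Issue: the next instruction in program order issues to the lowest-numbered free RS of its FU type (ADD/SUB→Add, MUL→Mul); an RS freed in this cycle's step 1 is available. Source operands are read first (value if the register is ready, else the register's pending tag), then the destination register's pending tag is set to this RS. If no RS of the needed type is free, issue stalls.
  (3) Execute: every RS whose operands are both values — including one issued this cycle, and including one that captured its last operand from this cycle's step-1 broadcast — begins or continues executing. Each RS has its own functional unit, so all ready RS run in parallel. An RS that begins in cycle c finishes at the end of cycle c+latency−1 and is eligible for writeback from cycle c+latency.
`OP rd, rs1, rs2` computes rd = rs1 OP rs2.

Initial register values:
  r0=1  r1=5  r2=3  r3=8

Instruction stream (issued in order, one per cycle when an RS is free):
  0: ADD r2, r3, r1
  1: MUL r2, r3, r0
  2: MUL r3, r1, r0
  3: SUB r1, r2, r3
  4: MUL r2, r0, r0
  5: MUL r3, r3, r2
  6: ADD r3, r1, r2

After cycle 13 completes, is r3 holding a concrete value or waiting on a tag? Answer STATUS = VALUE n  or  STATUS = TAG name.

STATUS = VALUE 4

c1: issue ADD r2<-Add1 | r0:1,r1:5,r2:Add1,r3:8
c2: issue MUL r2<-Mul1 | r0:1,r1:5,r2:Mul1,r3:8
c3: CDB Add1=13; issue MUL r3<-Mul2 | r0:1,r1:5,r2:Mul1,r3:Mul2
c4: issue SUB r1<-Add1 | r0:1,r1:Add1,r2:Mul1,r3:Mul2
c5: stall | r0:1,r1:Add1,r2:Mul1,r3:Mul2
c6: CDB Mul1=8; issue MUL r2<-Mul1 | r0:1,r1:Add1,r2:Mul1,r3:Mul2
c7: CDB Mul2=5; issue MUL r3<-Mul2 | r0:1,r1:Add1,r2:Mul1,r3:Mul2
c8: issue ADD r3<-Add2 | r0:1,r1:Add1,r2:Mul1,r3:Add2
c9: CDB Add1=3 | r0:1,r1:3,r2:Mul1,r3:Add2
c10: CDB Mul1=1 | r0:1,r1:3,r2:1,r3:Add2
c11: - | r0:1,r1:3,r2:1,r3:Add2
c12: CDB Add2=4 | r0:1,r1:3,r2:1,r3:4
c13: - | r0:1,r1:3,r2:1,r3:4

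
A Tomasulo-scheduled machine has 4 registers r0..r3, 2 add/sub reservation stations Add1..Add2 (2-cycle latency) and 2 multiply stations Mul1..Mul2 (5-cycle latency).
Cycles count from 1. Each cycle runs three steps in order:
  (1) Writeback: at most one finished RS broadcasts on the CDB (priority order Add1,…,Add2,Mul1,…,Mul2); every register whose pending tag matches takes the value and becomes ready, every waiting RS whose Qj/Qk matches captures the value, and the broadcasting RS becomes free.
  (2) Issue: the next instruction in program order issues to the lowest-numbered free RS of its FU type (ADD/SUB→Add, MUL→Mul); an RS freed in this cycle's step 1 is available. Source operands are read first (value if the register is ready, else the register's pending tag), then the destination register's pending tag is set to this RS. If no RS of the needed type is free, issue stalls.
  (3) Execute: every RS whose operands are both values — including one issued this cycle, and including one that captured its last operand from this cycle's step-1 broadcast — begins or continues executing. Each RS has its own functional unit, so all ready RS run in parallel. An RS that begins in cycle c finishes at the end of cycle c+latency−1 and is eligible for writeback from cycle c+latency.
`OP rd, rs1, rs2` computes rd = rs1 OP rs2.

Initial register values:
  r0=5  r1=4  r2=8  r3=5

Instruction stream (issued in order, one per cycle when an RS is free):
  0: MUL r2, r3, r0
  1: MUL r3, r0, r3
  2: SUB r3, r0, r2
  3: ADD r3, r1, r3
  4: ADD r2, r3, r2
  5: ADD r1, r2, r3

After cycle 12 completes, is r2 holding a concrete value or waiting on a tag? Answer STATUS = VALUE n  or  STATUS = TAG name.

cycle 1: issue MUL r2<-Mul1 // r0:5,r1:4,r2:Mul1,r3:5
cycle 2: issue MUL r3<-Mul2 // r0:5,r1:4,r2:Mul1,r3:Mul2
cycle 3: issue SUB r3<-Add1 // r0:5,r1:4,r2:Mul1,r3:Add1
cycle 4: issue ADD r3<-Add2 // r0:5,r1:4,r2:Mul1,r3:Add2
cycle 5: stall // r0:5,r1:4,r2:Mul1,r3:Add2
cycle 6: CDB Mul1=25; stall // r0:5,r1:4,r2:25,r3:Add2
cycle 7: CDB Mul2=25; stall // r0:5,r1:4,r2:25,r3:Add2
cycle 8: CDB Add1=-20; issue ADD r2<-Add1 // r0:5,r1:4,r2:Add1,r3:Add2
cycle 9: stall // r0:5,r1:4,r2:Add1,r3:Add2
cycle 10: CDB Add2=-16; issue ADD r1<-Add2 // r0:5,r1:Add2,r2:Add1,r3:-16
cycle 11: - // r0:5,r1:Add2,r2:Add1,r3:-16
cycle 12: CDB Add1=9 // r0:5,r1:Add2,r2:9,r3:-16

STATUS = VALUE 9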